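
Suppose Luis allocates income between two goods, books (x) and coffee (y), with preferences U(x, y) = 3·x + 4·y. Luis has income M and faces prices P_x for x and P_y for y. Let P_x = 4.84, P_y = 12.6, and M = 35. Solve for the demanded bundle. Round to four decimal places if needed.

x* = 7.2314, y* = 0

x gives more utility per dollar, so spend all income on x: x* = M/P_x, y* = 0.
Numerically: x* = 7.2314, y* = 0.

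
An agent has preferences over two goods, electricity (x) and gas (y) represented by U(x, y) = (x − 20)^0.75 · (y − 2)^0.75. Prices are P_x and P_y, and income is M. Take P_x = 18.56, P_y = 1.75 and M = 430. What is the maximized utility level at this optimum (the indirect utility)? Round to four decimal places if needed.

Discretionary income = 430 − 20·18.56 − 2·1.75 = 55.3; x* = 20 + 0.5·55.3/18.56 = 21.4898; y* = 2 + 0.5·55.3/1.75 = 17.8.
Utility at the optimum: U(21.4898, 17.8) = 10.6864.

V = 10.6864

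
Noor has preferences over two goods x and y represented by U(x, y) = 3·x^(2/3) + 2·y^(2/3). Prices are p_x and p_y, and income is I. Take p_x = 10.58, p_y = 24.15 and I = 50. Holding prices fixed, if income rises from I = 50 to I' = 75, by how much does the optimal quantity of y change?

MU_x ∝ 3·x^(-1/3), MU_y ∝ 2·y^(-1/3), so MRS = (3/2)·(y/x)^(1/3) = p_x/p_y.
Solve for the ratio: y/x = [(2/3)·p_x/p_y]^(3).
Substitute y = (y/x)·x into the budget: x* = I/(p_x + p_y·(y/x)).
Numerically y/x = 0.024913, so x* = 50/(10.58 + 24.15·0.024913) = 4.4716 and y* = 0.024913·4.4716 = 0.1114.
At I' = 75: y* = 0.1671. Change: 0.1671 − 0.1114 = 0.0557.

Δy* = 0.0557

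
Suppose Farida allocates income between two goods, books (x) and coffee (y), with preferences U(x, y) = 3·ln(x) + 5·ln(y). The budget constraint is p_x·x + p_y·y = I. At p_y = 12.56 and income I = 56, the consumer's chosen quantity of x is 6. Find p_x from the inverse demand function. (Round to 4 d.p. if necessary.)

Tangency: MRS = (3/5)·y/x = p_x/p_y.
Rearranging, p_y·y = (5/3)·p_x·x. Substituting into the budget gives p_x·x·(1 + (5/3)) = I.
Demand: x*(p_x,p_y,I) = 0.375·I/p_x and y* = 0.625·I/p_y.
Set x* = 6 in the demand function and solve for p_x: p_x = 3.5.

p_x = 3.5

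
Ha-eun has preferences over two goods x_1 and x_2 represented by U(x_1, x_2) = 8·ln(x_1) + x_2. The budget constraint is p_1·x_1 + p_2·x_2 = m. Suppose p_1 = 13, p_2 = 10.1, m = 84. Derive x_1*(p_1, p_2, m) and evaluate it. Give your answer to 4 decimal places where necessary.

So x_1*(p_1,p_2) = 8·p_2/p_1, independent of income; and x_2* = (m − 8·p_2)/p_2.
At the given prices: x_1* = 8·10.1/13 = 6.2154.

x_1* = 6.2154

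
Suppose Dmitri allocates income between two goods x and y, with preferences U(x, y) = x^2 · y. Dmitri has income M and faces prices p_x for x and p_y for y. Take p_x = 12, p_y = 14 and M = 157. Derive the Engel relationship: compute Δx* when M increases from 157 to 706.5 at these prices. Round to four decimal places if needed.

Δx* = 30.5278

At p_x=12, p_y=14, M=157: x* = 2/3·157/12 = 8.7222.
At M' = 706.5: x* = 39.25. Change: 39.25 − 8.7222 = 30.5278.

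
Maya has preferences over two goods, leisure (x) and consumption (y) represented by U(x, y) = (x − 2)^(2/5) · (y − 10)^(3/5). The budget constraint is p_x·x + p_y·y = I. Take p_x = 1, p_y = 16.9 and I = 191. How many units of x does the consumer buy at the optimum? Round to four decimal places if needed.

x* = 10

Let x' = x−2, y' = y−10. MRS = (2/3)·y'/x' = p_x/p_y.
After buying the subsistence bundle (2, 10), a share 0.4 of the remaining income goes to x: x* = 2 + 0.4·(I − 2p_x − 10p_y)/p_x.
Discretionary income = 191 − 2·1 − 10·16.9 = 20; x* = 2 + 0.4·20/1 = 10.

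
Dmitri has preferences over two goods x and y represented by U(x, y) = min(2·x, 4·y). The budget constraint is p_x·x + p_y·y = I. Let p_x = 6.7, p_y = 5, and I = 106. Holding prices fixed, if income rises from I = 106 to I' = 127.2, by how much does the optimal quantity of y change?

Δy* = 1.1522

With perfect complements, no substitution: consume in ratio x:y = 4:2.
Budget: p_x·x + p_y·(1/2)·x = I, so (4·p_x + 2·p_y)·x = 4·I.
Demand: x*(p_x,p_y,I) = 4·I/(4·p_x + 2·p_y), y* = 2·I/(4·p_x + 2·p_y).
Here 4·6.7 + 2·5 = 36.8, giving y* = 5.7609.
At I' = 127.2: y* = 6.913. Change: 6.913 − 5.7609 = 1.1522.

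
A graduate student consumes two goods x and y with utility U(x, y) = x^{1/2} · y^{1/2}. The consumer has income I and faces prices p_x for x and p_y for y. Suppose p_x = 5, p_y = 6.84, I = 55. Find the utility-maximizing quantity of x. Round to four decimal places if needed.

The MRS is y/x. Set MRS = p_x/p_y.
Rearranging, p_y·y = p_x·x. Substituting into the budget gives p_x·x·(1 + 1) = I.
Demand: x*(p_x,p_y,I) = 0.5·I/p_x and y* = 0.5·I/p_y.
At p_x=5, p_y=6.84, I=55: x* = 0.5·55/5 = 5.5.

x* = 5.5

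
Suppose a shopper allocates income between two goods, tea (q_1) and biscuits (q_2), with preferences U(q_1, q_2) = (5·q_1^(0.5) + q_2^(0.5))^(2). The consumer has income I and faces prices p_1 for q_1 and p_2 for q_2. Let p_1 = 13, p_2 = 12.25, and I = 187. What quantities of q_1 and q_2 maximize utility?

MRS = MU_q_1/MU_q_2 = 5·(q_2/q_1)^(0.5). Set equal to p_1/p_2.
Hence q_2/q_1 = ((1/5)·p_1/p_2)^(1/(0.5)), i.e. raised to the 2 power.
With the ratio pinned down, the budget gives q_1* = I/(p_1 + p_2·(q_2/q_1)) and q_2* = (q_2/q_1)·q_1*.
Numerically q_2/q_1 = 0.045048, so q_1* = 187/(13 + 12.25·0.045048) = 13.7989 and q_2* = 0.045048·13.7989 = 0.6216.

q_1* = 13.7989, q_2* = 0.6216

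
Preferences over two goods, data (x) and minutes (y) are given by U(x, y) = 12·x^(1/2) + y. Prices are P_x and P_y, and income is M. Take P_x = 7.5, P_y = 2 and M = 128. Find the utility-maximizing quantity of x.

Set MRS = P_x/P_y: 6·x^(−1/2) = P_x/P_y.
Thus x* = (6·P_y/P_x)² — independent of M — with the rest of income spent on y.
Plugging in: x* = (6·2/7.5)² = 2.56.

x* = 2.56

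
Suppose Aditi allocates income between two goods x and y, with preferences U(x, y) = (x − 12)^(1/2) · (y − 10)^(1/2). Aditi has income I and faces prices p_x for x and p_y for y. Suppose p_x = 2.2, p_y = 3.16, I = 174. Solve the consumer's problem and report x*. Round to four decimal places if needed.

This is Cobb-Douglas in (x−12, y−10): tangency gives 0.5·p_y·(y−10) = 0.5·p_x·(x−12).
After buying the subsistence bundle (12, 10), a share 0.5 of the remaining income goes to x: x* = 12 + 0.5·(I − 12p_x − 10p_y)/p_x.
Discretionary income = 174 − 12·2.2 − 10·3.16 = 116; x* = 12 + 0.5·116/2.2 = 38.3636.

x* = 38.3636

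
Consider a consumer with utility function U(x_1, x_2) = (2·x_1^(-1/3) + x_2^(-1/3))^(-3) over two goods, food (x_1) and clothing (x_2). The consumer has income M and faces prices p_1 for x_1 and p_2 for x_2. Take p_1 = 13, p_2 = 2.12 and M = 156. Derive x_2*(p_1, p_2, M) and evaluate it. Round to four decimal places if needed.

x_2* = 20.1795

MRS = MU_x_1/MU_x_2 = 2·(x_2/x_1)^(4/3). Set equal to p_1/p_2.
Hence x_2/x_1 = ((1/2)·p_1/p_2)^(1/(4/3)), i.e. raised to the 0.75 power.
With the ratio pinned down, the budget gives x_1* = M/(p_1 + p_2·(x_2/x_1)) and x_2* = (x_2/x_1)·x_1*.
Numerically x_2/x_1 = 2.317038, so x_1* = 156/(13 + 2.12·2.317038) = 8.7092 and x_2* = 2.317038·8.7092 = 20.1795.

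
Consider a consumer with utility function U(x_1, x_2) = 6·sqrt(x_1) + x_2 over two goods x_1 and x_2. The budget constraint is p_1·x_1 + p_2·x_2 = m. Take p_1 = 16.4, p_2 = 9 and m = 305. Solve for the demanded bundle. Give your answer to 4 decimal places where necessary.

Thus x_1* = (3·p_2/p_1)² — independent of m — with the rest of income spent on x_2.
Plugging in: x_1* = (3·9/16.4)² = 2.7104, x_2* = 28.9499.

x_1* = 2.7104, x_2* = 28.9499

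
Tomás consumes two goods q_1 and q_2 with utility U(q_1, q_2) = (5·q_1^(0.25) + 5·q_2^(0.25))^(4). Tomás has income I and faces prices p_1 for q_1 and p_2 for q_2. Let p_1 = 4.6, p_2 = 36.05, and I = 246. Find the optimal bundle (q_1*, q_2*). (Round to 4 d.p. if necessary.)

MRS = MU_q_1/MU_q_2 = (q_2/q_1)^(0.75). Set equal to p_1/p_2.
Solve for the ratio: q_2/q_1 = [p_1/p_2]^(4/3).
Substitute q_2 = (q_2/q_1)·q_1 into the budget: q_1* = I/(p_1 + p_2·(q_2/q_1)).
Numerically q_2/q_1 = 0.06424, so q_1* = 246/(4.6 + 36.05·0.06424) = 35.5705 and q_2* = 0.06424·35.5705 = 2.285.

q_1* = 35.5705, q_2* = 2.285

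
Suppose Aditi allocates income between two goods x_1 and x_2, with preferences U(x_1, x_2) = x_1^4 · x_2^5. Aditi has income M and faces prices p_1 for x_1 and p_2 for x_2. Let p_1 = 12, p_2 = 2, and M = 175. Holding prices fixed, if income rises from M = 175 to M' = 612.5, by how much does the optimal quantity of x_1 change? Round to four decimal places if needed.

Δx_1* = 16.2037

MU_x_1/MU_x_2 = (4·x_2)/(5·x_1); tangency sets this equal to p_1/p_2.
Rearranging, p_2·x_2 = (5/4)·p_1·x_1. Substituting into the budget gives p_1·x_1·(1 + (5/4)) = M.
Demand: x_1*(p_1,p_2,M) = 4/9·M/p_1 and x_2* = 5/9·M/p_2.
At p_1=12, p_2=2, M=175: x_1* = 4/9·175/12 = 6.4815.
At M' = 612.5: x_1* = 22.6852. Change: 22.6852 − 6.4815 = 16.2037.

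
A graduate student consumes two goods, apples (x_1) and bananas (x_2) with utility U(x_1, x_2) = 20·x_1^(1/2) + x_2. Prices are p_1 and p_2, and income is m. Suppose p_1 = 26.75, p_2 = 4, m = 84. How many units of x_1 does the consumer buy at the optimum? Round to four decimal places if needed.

Utility is quasi-linear in x_2; the FOC for x_1 is 10/√x_1 = p_1/p_2.
Solve: √x_1 = 10·p_2/p_1, so x_1*(p_1,p_2) = (10·p_2/p_1)², and x_2* = (m − p_1·x_1*)/p_2.
Plugging in: x_1* = (10·4/26.75)² = 2.236.

x_1* = 2.236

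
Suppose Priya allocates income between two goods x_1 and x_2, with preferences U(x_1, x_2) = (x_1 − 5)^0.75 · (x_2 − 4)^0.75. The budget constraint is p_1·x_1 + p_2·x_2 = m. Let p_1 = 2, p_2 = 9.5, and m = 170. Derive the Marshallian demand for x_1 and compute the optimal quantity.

x_1* = 35.5

After buying the subsistence bundle (5, 4), a share 0.5 of the remaining income goes to x_1: x_1* = 5 + 0.5·(m − 5p_1 − 4p_2)/p_1.
Discretionary income = 170 − 5·2 − 4·9.5 = 122; x_1* = 5 + 0.5·122/2 = 35.5.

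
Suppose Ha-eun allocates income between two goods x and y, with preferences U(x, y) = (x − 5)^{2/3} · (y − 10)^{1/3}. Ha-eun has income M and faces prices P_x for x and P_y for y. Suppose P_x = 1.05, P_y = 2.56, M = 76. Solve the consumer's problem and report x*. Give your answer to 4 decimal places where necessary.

x* = 33.6667

This is Cobb-Douglas in (x−5, y−10): tangency gives 2/3·P_y·(y−10) = 1/3·P_x·(x−5).
After buying the subsistence bundle (5, 10), a share 2/3 of the remaining income goes to x: x* = 5 + 2/3·(M − 5P_x − 10P_y)/P_x.
Discretionary income = 76 − 5·1.05 − 10·2.56 = 45.15; x* = 5 + 2/3·45.15/1.05 = 33.6667.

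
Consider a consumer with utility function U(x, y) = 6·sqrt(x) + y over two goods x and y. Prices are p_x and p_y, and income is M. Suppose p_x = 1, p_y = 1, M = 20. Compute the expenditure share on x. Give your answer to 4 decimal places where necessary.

share on x = 0.45

Set MRS = p_x/p_y: 3·x^(−1/2) = p_x/p_y.
Thus x* = (3·p_y/p_x)² — independent of M — with the rest of income spent on y.
Plugging in: x* = (3·1/1)² = 9, y* = 11.
Expenditure on x: 1·9 = 9; share = 0.45.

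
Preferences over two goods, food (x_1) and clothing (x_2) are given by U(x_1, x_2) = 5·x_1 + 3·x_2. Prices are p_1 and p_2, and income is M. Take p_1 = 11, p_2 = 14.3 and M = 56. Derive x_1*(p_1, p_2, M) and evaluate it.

x_1* = 5.0909

Linear utility — the consumer picks whichever good has higher MU/price: 5/11 = 0.4545 vs 3/14.3 = 0.2098.
x_1 gives more utility per dollar, so spend all income on x_1: x_1* = M/p_1, x_2* = 0.
Numerically: x_1* = 5.0909, x_2* = 0.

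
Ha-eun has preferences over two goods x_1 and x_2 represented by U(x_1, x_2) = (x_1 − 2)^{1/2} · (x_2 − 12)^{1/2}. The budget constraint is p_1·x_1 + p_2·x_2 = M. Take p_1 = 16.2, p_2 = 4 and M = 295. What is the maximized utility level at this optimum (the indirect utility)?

V = 13.3294

MRS = (x_2−12)/(x_1−2). Tangency with p_1/p_2 gives x_2−12 = (p_1/p_2)·(x_1−2).
Substituting into the budget: x_1* = 2 + 0.5·(M − 2·p_1 − 12·p_2)/p_1, and x_2* = 12 + 0.5·(…)/p_2.
Discretionary income = 295 − 2·16.2 − 12·4 = 214.6; x_1* = 2 + 0.5·214.6/16.2 = 8.6235; x_2* = 12 + 0.5·214.6/4 = 38.825.
Utility at the optimum: U(8.6235, 38.825) = 13.3294.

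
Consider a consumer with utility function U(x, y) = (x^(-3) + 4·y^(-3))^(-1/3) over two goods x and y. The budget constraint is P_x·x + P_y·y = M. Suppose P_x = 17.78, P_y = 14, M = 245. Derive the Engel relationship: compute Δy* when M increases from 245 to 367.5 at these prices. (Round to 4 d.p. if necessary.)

Δy* = 4.7401

From the CES first-order condition, (1/4)·(y/x)^(4) = P_x/P_y.
Solve for the ratio: y/x = [4·P_x/P_y]^(0.25).
With the ratio pinned down, the budget gives x* = M/(P_x + P_y·(y/x)) and y* = (y/x)·x*.
Numerically y/x = 1.501295, so x* = 245/(17.78 + 14·1.501295) = 6.3147 and y* = 1.501295·6.3147 = 9.4803.
At M' = 367.5: y* = 14.2204. Change: 14.2204 − 9.4803 = 4.7401.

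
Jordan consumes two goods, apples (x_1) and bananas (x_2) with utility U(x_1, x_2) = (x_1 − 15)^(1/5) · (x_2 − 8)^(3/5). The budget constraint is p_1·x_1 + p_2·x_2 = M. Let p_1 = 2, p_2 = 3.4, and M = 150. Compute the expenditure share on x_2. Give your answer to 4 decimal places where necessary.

share on x_2 = 0.6453

MRS = (1/3)·(x_2−8)/(x_1−15). Tangency with p_1/p_2 gives x_2−8 = 3·(p_1/p_2)·(x_1−15).
After buying the subsistence bundle (15, 8), a share 0.25 of the remaining income goes to x_1: x_1* = 15 + 0.25·(M − 15p_1 − 8p_2)/p_1.
Discretionary income = 150 − 15·2 − 8·3.4 = 92.8; x_1* = 15 + 0.25·92.8/2 = 26.6; x_2* = 8 + 0.75·92.8/3.4 = 28.4706.
Expenditure on x_2: 3.4·28.4706 = 96.8; share = 0.6453.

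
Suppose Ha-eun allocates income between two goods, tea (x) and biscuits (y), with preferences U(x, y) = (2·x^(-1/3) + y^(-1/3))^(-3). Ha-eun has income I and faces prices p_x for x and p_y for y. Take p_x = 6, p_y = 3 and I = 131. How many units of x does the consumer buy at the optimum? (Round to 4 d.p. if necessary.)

x* = 14.5556

With the ratio pinned down, the budget gives x* = I/(p_x + p_y·(y/x)) and y* = (y/x)·x*.
Numerically y/x = 1, so x* = 131/(6 + 3·1) = 14.5556.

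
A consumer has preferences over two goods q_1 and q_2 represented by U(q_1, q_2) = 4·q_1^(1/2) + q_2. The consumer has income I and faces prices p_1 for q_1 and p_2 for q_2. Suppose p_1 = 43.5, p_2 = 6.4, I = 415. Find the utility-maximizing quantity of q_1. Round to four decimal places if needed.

q_1* = 0.0866

Set MRS = p_1/p_2: 2·q_1^(−1/2) = p_1/p_2.
Solve: √q_1 = 2·p_2/p_1, so q_1*(p_1,p_2) = (2·p_2/p_1)², and q_2* = (I − p_1·q_1*)/p_2.
Plugging in: q_1* = (2·6.4/43.5)² = 0.0866.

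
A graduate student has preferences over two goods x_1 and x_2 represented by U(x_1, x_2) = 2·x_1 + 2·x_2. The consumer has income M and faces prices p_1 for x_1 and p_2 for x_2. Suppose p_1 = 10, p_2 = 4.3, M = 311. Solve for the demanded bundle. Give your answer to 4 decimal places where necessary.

Linear utility — the consumer picks whichever good has higher MU/price: 2/10 = 0.2 vs 2/4.3 = 0.4651.
x_2 gives more utility per dollar, so spend all income on x_2: x_2* = M/p_2, x_1* = 0.
Numerically: x_1* = 0, x_2* = 72.3256.

x_1* = 0, x_2* = 72.3256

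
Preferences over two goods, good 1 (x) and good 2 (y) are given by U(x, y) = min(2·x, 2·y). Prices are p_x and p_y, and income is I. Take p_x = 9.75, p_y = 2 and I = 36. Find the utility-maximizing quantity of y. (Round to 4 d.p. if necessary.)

y* = 3.0638

Leontief preferences: the optimum is at the kink where x/2 = y/2, i.e. y = x.
Budget: p_x·x + p_y·x = I, so (2·p_x + 2·p_y)·x = 2·I.
Demand: x*(p_x,p_y,I) = 2·I/(2·p_x + 2·p_y), y* = 2·I/(2·p_x + 2·p_y).
Here 2·9.75 + 2·2 = 23.5, giving y* = 3.0638.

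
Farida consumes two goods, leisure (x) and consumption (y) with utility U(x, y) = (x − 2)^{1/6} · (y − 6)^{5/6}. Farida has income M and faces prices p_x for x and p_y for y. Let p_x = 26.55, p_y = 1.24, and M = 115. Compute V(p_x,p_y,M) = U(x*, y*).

Let x' = x−2, y' = y−6. MRS = (1/5)·y'/x' = p_x/p_y.
After buying the subsistence bundle (2, 6), a share 1/6 of the remaining income goes to x: x* = 2 + 1/6·(M − 2p_x − 6p_y)/p_x.
Discretionary income = 115 − 2·26.55 − 6·1.24 = 54.46; x* = 2 + 1/6·54.46/26.55 = 2.3419; y* = 6 + 5/6·54.46/1.24 = 42.5995.
Utility at the optimum: U(2.3419, 42.5995) = 16.796.

V = 16.796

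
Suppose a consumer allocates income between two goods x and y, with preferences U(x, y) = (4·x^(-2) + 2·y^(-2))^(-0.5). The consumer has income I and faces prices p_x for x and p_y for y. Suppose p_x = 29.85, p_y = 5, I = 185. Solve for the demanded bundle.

x* = 4.9934, y* = 7.1896

Numerically y/x = 1.439842, so x* = 185/(29.85 + 5·1.439842) = 4.9934 and y* = 1.439842·4.9934 = 7.1896.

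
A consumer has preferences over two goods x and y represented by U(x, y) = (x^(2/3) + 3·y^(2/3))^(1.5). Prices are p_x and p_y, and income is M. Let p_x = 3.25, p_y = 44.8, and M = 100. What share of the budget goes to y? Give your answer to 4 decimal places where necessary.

Numerically y/x = 0.010308, so x* = 100/(3.25 + 44.8·0.010308) = 26.9411 and y* = 0.010308·26.9411 = 0.2777.
Expenditure on y: 44.8·0.2777 = 12.4415; share = 0.1244.

share on y = 0.1244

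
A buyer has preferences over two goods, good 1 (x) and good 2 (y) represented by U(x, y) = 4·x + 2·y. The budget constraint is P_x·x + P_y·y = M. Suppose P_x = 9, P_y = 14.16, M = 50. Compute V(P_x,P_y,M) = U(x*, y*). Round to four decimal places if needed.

V = 22.2222

x gives more utility per dollar, so spend all income on x: x* = M/P_x, y* = 0.
Numerically: x* = 5.5556, y* = 0.
Utility at the optimum: U(5.5556, 0) = 22.2222.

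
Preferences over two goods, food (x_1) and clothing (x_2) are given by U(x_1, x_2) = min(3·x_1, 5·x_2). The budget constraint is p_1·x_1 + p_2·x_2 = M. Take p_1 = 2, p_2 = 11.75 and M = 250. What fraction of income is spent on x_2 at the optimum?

With perfect complements, no substitution: consume in ratio x_1:x_2 = 5:3.
Budget: p_1·x_1 + p_2·(3/5)·x_1 = M, so (5·p_1 + 3·p_2)·x_1 = 5·M.
Demand: x_1*(p_1,p_2,M) = 5·M/(5·p_1 + 3·p_2), x_2* = 3·M/(5·p_1 + 3·p_2).
Here 5·2 + 3·11.75 = 45.25, giving x_1* = 27.6243 and x_2* = 16.5746.
Expenditure on x_2: 11.75·16.5746 = 194.7514; share = 0.779.

share on x_2 = 0.779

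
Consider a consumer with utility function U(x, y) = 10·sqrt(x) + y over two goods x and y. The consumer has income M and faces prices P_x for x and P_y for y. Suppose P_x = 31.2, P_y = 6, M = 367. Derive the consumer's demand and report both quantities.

Set MRS = P_x/P_y: 5·x^(−1/2) = P_x/P_y.
Solve: √x = 5·P_y/P_x, so x*(P_x,P_y) = (5·P_y/P_x)², and y* = (M − P_x·x*)/P_y.
Plugging in: x* = (5·6/31.2)² = 0.9246, y* = 56.359.

x* = 0.9246, y* = 56.359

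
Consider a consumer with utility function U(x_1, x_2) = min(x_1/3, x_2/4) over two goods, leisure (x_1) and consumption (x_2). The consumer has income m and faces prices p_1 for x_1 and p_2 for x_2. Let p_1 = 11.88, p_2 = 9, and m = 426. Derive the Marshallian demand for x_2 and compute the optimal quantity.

With perfect complements, no substitution: consume in ratio x_1:x_2 = 3:4.
Budget: p_1·x_1 + p_2·(4/3)·x_1 = m, so (3·p_1 + 4·p_2)·x_1 = 3·m.
Demand: x_1*(p_1,p_2,m) = 3·m/(3·p_1 + 4·p_2), x_2* = 4·m/(3·p_1 + 4·p_2).
Here 3·11.88 + 4·9 = 71.64, giving x_2* = 23.7856.

x_2* = 23.7856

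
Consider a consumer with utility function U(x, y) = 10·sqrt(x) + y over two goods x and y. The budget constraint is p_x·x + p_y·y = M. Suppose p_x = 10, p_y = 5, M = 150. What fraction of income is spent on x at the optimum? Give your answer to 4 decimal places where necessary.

share on x = 0.4167

Set MRS = p_x/p_y: 5·x^(−1/2) = p_x/p_y.
Solve: √x = 5·p_y/p_x, so x*(p_x,p_y) = (5·p_y/p_x)², and y* = (M − p_x·x*)/p_y.
Plugging in: x* = (5·5/10)² = 6.25, y* = 17.5.
Expenditure on x: 10·6.25 = 62.5; share = 0.4167.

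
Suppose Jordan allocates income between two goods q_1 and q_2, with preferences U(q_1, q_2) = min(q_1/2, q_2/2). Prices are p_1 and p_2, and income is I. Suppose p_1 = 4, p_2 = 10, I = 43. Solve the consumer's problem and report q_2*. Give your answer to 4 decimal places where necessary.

q_2* = 3.0714

Leontief preferences: the optimum is at the kink where q_1/2 = q_2/2, i.e. q_2 = q_1.
Budget: p_1·q_1 + p_2·q_1 = I, so (2·p_1 + 2·p_2)·q_1 = 2·I.
Demand: q_1*(p_1,p_2,I) = 2·I/(2·p_1 + 2·p_2), q_2* = 2·I/(2·p_1 + 2·p_2).
Here 2·4 + 2·10 = 28, giving q_2* = 3.0714.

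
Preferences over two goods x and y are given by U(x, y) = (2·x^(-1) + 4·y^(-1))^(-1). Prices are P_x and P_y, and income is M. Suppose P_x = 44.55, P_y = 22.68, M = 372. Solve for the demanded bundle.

From the CES first-order condition, (1/2)·(y/x)^(2) = P_x/P_y.
Hence y/x = (2·P_x/P_y)^(1/(2)), i.e. raised to the 0.5 power.
With the ratio pinned down, the budget gives x* = M/(P_x + P_y·(y/x)) and y* = (y/x)·x*.
Numerically y/x = 1.982062, so x* = 372/(44.55 + 22.68·1.982062) = 4.1563 and y* = 1.982062·4.1563 = 8.238.

x* = 4.1563, y* = 8.238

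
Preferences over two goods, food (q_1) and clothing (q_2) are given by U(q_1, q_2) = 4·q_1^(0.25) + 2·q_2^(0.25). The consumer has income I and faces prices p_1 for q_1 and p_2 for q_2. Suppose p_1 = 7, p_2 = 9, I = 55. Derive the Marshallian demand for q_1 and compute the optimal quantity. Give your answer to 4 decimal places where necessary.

MRS = MU_q_1/MU_q_2 = 2·(q_2/q_1)^(0.75). Set equal to p_1/p_2.
Hence q_2/q_1 = ((1/2)·p_1/p_2)^(1/(0.75)), i.e. raised to the 4/3 power.
Substitute q_2 = (q_2/q_1)·q_1 into the budget: q_1* = I/(p_1 + p_2·(q_2/q_1)).
Numerically q_2/q_1 = 0.283858, so q_1* = 55/(7 + 9·0.283858) = 5.7563.

q_1* = 5.7563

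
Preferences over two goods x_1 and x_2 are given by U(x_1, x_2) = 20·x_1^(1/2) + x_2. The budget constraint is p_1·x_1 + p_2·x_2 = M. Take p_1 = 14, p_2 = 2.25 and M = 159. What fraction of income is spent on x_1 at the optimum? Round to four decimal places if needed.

share on x_1 = 0.2274

Plugging in: x_1* = (10·2.25/14)² = 2.5829, x_2* = 54.5952.
Expenditure on x_1: 14·2.5829 = 36.1607; share = 0.2274.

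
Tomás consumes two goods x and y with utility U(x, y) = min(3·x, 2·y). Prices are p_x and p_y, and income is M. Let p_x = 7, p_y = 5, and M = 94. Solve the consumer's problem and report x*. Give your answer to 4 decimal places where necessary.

x* = 6.4828

Here 2·7 + 3·5 = 29, giving x* = 6.4828.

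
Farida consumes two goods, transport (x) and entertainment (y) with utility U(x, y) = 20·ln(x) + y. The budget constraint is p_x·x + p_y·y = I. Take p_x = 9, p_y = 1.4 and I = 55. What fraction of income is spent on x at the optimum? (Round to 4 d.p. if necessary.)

MU_x = 20/x, MU_y = 1. Tangency: 20/x = p_x/p_y.
So x*(p_x,p_y) = 20·p_y/p_x, independent of income; and y* = (I − 20·p_y)/p_y.
At the given prices: x* = 20·1.4/9 = 3.1111, and y* = 19.2857.
Expenditure on x: 9·3.1111 = 28; share = 0.5091.

share on x = 0.5091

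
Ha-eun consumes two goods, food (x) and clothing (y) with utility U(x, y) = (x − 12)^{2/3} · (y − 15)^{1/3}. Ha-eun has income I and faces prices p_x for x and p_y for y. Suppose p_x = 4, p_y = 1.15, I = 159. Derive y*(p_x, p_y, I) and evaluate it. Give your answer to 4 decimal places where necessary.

y* = 42.1739

MRS = 2·(y−15)/(x−12). Tangency with p_x/p_y gives y−15 = (1/2)·(p_x/p_y)·(x−12).
Substituting into the budget: x* = 12 + 2/3·(I − 12·p_x − 15·p_y)/p_x, and y* = 15 + 1/3·(…)/p_y.
Discretionary income = 159 − 12·4 − 15·1.15 = 93.75; y* = 15 + 1/3·93.75/1.15 = 42.1739.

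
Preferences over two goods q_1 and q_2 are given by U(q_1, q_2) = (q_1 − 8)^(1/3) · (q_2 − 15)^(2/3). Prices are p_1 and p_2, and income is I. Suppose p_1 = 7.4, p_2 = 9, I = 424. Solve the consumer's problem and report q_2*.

q_2* = 32.0222

Discretionary income = 424 − 8·7.4 − 15·9 = 229.8; q_2* = 15 + 2/3·229.8/9 = 32.0222.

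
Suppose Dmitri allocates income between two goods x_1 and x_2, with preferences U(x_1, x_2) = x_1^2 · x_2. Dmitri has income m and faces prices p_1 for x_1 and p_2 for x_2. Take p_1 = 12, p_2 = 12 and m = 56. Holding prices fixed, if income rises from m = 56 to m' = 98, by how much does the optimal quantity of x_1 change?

The MRS is 2·x_2/x_1. Set MRS = p_1/p_2.
Rearranging, p_2·x_2 = (1/2)·p_1·x_1. Substituting into the budget gives p_1·x_1·(1 + (1/2)) = m.
Demand: x_1*(p_1,p_2,m) = 2/3·m/p_1 and x_2* = 1/3·m/p_2.
At p_1=12, p_2=12, m=56: x_1* = 2/3·56/12 = 3.1111.
At m' = 98: x_1* = 5.4444. Change: 5.4444 − 3.1111 = 2.3333.

Δx_1* = 2.3333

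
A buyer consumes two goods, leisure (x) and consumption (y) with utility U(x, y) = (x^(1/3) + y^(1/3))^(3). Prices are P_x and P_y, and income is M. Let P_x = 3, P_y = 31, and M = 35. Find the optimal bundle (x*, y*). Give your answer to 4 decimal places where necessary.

x* = 8.8985, y* = 0.2679

From the CES first-order condition, (y/x)^(2/3) = P_x/P_y.
Hence y/x = (P_x/P_y)^(1/(2/3)), i.e. raised to the 1.5 power.
Substitute y = (y/x)·x into the budget: x* = M/(P_x + P_y·(y/x)).
Numerically y/x = 0.030105, so x* = 35/(3 + 31·0.030105) = 8.8985 and y* = 0.030105·8.8985 = 0.2679.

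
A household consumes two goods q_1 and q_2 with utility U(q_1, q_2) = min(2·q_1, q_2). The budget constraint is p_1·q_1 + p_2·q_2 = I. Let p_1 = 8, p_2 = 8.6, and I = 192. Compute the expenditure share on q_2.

share on q_2 = 0.6825

With perfect complements, no substitution: consume in ratio q_1:q_2 = 1:2.
Budget: p_1·q_1 + p_2·2·q_1 = I, so (p_1 + 2·p_2)·q_1 = I.
Demand: q_1*(p_1,p_2,I) = I/(p_1 + 2·p_2), q_2* = 2·I/(p_1 + 2·p_2).
Here 8 + 2·8.6 = 25.2, giving q_1* = 7.619 and q_2* = 15.2381.
Expenditure on q_2: 8.6·15.2381 = 131.0476; share = 0.6825.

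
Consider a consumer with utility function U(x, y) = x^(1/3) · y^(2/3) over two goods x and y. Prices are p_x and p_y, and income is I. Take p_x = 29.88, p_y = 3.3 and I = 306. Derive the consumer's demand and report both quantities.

x* = 3.4137, y* = 61.8182

At p_x=29.88, p_y=3.3, I=306: x* = 1/3·306/29.88 = 3.4137, y* = 61.8182.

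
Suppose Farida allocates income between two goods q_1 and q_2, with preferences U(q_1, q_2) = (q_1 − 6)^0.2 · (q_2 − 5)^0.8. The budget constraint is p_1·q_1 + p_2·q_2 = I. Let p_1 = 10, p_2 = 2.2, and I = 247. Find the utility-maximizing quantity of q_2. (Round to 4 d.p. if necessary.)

Let q_1' = q_1−6, q_2' = q_2−5. MRS = (1/4)·q_2'/q_1' = p_1/p_2.
Substituting into the budget: q_1* = 6 + 0.2·(I − 6·p_1 − 5·p_2)/p_1, and q_2* = 5 + 0.8·(…)/p_2.
Discretionary income = 247 − 6·10 − 5·2.2 = 176; q_2* = 5 + 0.8·176/2.2 = 69.

q_2* = 69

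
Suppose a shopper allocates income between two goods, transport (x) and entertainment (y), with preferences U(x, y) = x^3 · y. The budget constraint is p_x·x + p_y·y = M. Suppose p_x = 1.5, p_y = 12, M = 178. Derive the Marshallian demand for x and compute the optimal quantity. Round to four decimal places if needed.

The MRS is 3·y/x. Set MRS = p_x/p_y.
Rearranging, p_y·y = (1/3)·p_x·x. Substituting into the budget gives p_x·x·(1 + (1/3)) = M.
Demand: x*(p_x,p_y,M) = 0.75·M/p_x and y* = 0.25·M/p_y.
At p_x=1.5, p_y=12, M=178: x* = 0.75·178/1.5 = 89.

x* = 89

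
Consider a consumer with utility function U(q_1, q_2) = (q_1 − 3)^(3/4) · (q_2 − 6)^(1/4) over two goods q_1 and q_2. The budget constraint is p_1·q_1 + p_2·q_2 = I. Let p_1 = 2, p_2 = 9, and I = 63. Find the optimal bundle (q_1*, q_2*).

q_1* = 4.125, q_2* = 6.0833

This is Cobb-Douglas in (q_1−3, q_2−6): tangency gives 0.75·p_2·(q_2−6) = 0.25·p_1·(q_1−3).
After buying the subsistence bundle (3, 6), a share 0.75 of the remaining income goes to q_1: q_1* = 3 + 0.75·(I − 3p_1 − 6p_2)/p_1.
Discretionary income = 63 − 3·2 − 6·9 = 3; q_1* = 3 + 0.75·3/2 = 4.125; q_2* = 6 + 0.25·3/9 = 6.0833.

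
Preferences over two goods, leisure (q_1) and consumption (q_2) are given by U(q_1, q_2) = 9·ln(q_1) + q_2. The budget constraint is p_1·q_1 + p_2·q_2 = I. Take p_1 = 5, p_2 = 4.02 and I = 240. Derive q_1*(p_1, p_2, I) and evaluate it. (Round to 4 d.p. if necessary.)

q_1* = 7.236

Set MRS = p_1/p_2: (9/q_1)/1 = p_1/p_2.
So q_1*(p_1,p_2) = 9·p_2/p_1, independent of income; and q_2* = (I − 9·p_2)/p_2.
At the given prices: q_1* = 9·4.02/5 = 7.236.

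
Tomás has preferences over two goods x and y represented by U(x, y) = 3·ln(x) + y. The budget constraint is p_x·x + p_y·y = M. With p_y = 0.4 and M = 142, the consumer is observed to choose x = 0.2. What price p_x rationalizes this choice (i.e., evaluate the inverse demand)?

p_x = 6

MU_x = 3/x, MU_y = 1. Tangency: 3/x = p_x/p_y.
So x*(p_x,p_y) = 3·p_y/p_x, independent of income; and y* = (M − 3·p_y)/p_y.
Set x* = 0.2 in the demand function and solve for p_x: p_x = 6.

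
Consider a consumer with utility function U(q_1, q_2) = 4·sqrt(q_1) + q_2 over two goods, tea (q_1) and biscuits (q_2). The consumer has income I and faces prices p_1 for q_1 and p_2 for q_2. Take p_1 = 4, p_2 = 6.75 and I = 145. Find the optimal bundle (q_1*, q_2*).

q_1* = 11.3906, q_2* = 14.7315

Utility is quasi-linear in q_2; the FOC for q_1 is 2/√q_1 = p_1/p_2.
Thus q_1* = (2·p_2/p_1)² — independent of I — with the rest of income spent on q_2.
Plugging in: q_1* = (2·6.75/4)² = 11.3906, q_2* = 14.7315.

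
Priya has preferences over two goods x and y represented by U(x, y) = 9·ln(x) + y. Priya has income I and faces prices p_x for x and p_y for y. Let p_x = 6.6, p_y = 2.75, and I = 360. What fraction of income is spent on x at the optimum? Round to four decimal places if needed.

MU_x = 9/x, MU_y = 1. Tangency: 9/x = p_x/p_y.
So x*(p_x,p_y) = 9·p_y/p_x, independent of income; and y* = (I − 9·p_y)/p_y.
At the given prices: x* = 9·2.75/6.6 = 3.75, and y* = 121.9091.
Expenditure on x: 6.6·3.75 = 24.75; share = 0.0688.

share on x = 0.0688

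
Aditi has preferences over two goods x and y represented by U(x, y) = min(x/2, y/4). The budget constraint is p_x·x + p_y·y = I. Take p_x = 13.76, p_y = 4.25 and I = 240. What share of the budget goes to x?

share on x = 0.6181

Leontief preferences: the optimum is at the kink where x/2 = y/4, i.e. y = 2·x.
Budget: p_x·x + p_y·2·x = I, so (2·p_x + 4·p_y)·x = 2·I.
Demand: x*(p_x,p_y,I) = 2·I/(2·p_x + 4·p_y), y* = 4·I/(2·p_x + 4·p_y).
Here 2·13.76 + 4·4.25 = 44.52, giving x* = 10.7817 and y* = 21.5633.
Expenditure on x: 13.76·10.7817 = 148.3558; share = 0.6181.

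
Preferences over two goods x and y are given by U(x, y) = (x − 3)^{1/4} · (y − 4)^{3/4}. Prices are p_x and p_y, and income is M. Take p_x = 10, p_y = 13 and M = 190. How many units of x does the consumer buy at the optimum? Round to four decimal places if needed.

This is Cobb-Douglas in (x−3, y−4): tangency gives 0.25·p_y·(y−4) = 0.75·p_x·(x−3).
After buying the subsistence bundle (3, 4), a share 0.25 of the remaining income goes to x: x* = 3 + 0.25·(M − 3p_x − 4p_y)/p_x.
Discretionary income = 190 − 3·10 − 4·13 = 108; x* = 3 + 0.25·108/10 = 5.7.

x* = 5.7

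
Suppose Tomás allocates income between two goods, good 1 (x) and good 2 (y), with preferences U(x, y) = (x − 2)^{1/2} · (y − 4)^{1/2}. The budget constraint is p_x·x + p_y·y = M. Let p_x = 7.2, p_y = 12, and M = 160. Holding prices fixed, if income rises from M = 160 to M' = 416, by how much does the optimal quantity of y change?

MRS = (y−4)/(x−2). Tangency with p_x/p_y gives y−4 = (p_x/p_y)·(x−2).
Substituting into the budget: x* = 2 + 0.5·(M − 2·p_x − 4·p_y)/p_x, and y* = 4 + 0.5·(…)/p_y.
Discretionary income = 160 − 2·7.2 − 4·12 = 97.6; y* = 4 + 0.5·97.6/12 = 8.0667.
At M' = 416: y* = 18.7333. Change: 18.7333 − 8.0667 = 10.6667.

Δy* = 10.6667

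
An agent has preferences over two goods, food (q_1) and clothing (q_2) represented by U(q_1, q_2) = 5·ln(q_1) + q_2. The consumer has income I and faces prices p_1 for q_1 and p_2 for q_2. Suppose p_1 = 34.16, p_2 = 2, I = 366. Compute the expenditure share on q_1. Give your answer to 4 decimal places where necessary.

share on q_1 = 0.0273

So q_1*(p_1,p_2) = 5·p_2/p_1, independent of income; and q_2* = (I − 5·p_2)/p_2.
At the given prices: q_1* = 5·2/34.16 = 0.2927, and q_2* = 178.
Expenditure on q_1: 34.16·0.2927 = 10; share = 0.0273.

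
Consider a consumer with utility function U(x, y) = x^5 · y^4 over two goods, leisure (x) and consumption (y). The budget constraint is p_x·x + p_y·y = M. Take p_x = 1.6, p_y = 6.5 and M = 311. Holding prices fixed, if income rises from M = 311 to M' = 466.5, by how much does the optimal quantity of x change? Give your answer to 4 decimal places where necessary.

Δx* = 53.9931

Tangency: MRS = (5/4)·y/x = p_x/p_y.
Rearranging, p_y·y = (4/5)·p_x·x. Substituting into the budget gives p_x·x·(1 + (4/5)) = M.
Demand: x*(p_x,p_y,M) = 5/9·M/p_x and y* = 4/9·M/p_y.
At p_x=1.6, p_y=6.5, M=311: x* = 5/9·311/1.6 = 107.9861.
At M' = 466.5: x* = 161.9792. Change: 161.9792 − 107.9861 = 53.9931.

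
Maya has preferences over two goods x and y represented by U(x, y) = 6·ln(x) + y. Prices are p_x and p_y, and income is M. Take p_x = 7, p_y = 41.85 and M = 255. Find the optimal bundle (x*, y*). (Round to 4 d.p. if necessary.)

x* = 35.8714, y* = 0.0932

MU_x = 6/x, MU_y = 1. Tangency: 6/x = p_x/p_y.
So x*(p_x,p_y) = 6·p_y/p_x, independent of income; and y* = (M − 6·p_y)/p_y.
At the given prices: x* = 6·41.85/7 = 35.8714, and y* = 0.0932.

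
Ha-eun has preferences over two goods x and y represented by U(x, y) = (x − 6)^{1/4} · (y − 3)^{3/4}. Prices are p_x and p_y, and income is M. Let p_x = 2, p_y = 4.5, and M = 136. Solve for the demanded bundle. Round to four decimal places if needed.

x* = 19.8125, y* = 21.4167

MRS = (1/3)·(y−3)/(x−6). Tangency with p_x/p_y gives y−3 = 3·(p_x/p_y)·(x−6).
Substituting into the budget: x* = 6 + 0.25·(M − 6·p_x − 3·p_y)/p_x, and y* = 3 + 0.75·(…)/p_y.
Discretionary income = 136 − 6·2 − 3·4.5 = 110.5; x* = 6 + 0.25·110.5/2 = 19.8125; y* = 3 + 0.75·110.5/4.5 = 21.4167.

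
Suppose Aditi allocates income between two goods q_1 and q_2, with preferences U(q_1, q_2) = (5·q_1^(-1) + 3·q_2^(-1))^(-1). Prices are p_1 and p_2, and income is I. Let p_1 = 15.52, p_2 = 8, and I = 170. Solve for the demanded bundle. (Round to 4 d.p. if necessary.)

q_1* = 7.039, q_2* = 7.5943

From the CES first-order condition, (5/3)·(q_2/q_1)^(2) = p_1/p_2.
Solve for the ratio: q_2/q_1 = [(3/5)·p_1/p_2]^(0.5).
With the ratio pinned down, the budget gives q_1* = I/(p_1 + p_2·(q_2/q_1)) and q_2* = (q_2/q_1)·q_1*.
Numerically q_2/q_1 = 1.078888, so q_1* = 170/(15.52 + 8·1.078888) = 7.039 and q_2* = 1.078888·7.039 = 7.5943.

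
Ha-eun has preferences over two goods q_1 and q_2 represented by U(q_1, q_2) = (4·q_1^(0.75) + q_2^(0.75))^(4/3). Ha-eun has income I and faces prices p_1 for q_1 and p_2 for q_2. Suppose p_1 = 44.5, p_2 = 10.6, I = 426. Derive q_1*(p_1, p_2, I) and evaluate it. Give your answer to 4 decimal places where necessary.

From the CES first-order condition, 4·(q_2/q_1)^(0.25) = p_1/p_2.
Solve for the ratio: q_2/q_1 = [(1/4)·p_1/p_2]^(4).
Substitute q_2 = (q_2/q_1)·q_1 into the budget: q_1* = I/(p_1 + p_2·(q_2/q_1)).
Numerically q_2/q_1 = 1.213324, so q_1* = 426/(44.5 + 10.6·1.213324) = 7.4266.

q_1* = 7.4266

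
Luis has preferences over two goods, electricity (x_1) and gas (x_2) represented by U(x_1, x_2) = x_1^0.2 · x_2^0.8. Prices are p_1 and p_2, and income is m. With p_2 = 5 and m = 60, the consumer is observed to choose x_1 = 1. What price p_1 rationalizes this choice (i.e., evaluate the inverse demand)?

The MRS is (1/4)·x_2/x_1. Set MRS = p_1/p_2.
So 0.2·p_2·x_2 = 0.8·p_1·x_1; combined with the budget, a share 0.2 of income goes to x_1.
Demand: x_1*(p_1,p_2,m) = 0.2·m/p_1 and x_2* = 0.8·m/p_2.
Set x_1* = 1 in the demand function and solve for p_1: p_1 = 12.

p_1 = 12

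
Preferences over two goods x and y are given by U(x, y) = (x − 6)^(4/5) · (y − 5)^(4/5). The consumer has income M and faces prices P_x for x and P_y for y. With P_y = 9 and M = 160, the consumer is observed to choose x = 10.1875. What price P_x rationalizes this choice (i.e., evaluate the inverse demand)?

Let x' = x−6, y' = y−5. MRS = y'/x' = P_x/P_y.
Substituting into the budget: x* = 6 + 0.5·(M − 6·P_x − 5·P_y)/P_x, and y* = 5 + 0.5·(…)/P_y.
Set x* = 10.1875 in the demand function and solve for P_x: P_x = 8.

P_x = 8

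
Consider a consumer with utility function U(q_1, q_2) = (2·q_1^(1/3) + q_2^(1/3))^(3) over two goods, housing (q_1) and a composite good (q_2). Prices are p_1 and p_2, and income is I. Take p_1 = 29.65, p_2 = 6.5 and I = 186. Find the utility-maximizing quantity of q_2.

q_2* = 12.3114

With the ratio pinned down, the budget gives q_1* = I/(p_1 + p_2·(q_2/q_1)) and q_2* = (q_2/q_1)·q_1*.
Numerically q_2/q_1 = 3.444467, so q_1* = 186/(29.65 + 6.5·3.444467) = 3.5742 and q_2* = 3.444467·3.5742 = 12.3114.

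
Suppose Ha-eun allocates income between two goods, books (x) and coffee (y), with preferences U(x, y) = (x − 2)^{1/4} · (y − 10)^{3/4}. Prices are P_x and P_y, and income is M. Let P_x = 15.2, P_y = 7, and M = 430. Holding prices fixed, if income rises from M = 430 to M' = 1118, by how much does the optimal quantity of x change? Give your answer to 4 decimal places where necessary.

After buying the subsistence bundle (2, 10), a share 0.25 of the remaining income goes to x: x* = 2 + 0.25·(M − 2P_x − 10P_y)/P_x.
Discretionary income = 430 − 2·15.2 − 10·7 = 329.6; x* = 2 + 0.25·329.6/15.2 = 7.4211.
At M' = 1118: x* = 18.7368. Change: 18.7368 − 7.4211 = 11.3158.

Δx* = 11.3158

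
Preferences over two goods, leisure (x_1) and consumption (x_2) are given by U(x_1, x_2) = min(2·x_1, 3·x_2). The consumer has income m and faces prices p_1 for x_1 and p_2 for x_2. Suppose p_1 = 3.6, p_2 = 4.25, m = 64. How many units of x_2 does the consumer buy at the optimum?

x_2* = 6.6321

Leontief preferences: the optimum is at the kink where x_1/3 = x_2/2, i.e. x_2 = (2/3)·x_1.
Budget: p_1·x_1 + p_2·(2/3)·x_1 = m, so (3·p_1 + 2·p_2)·x_1 = 3·m.
Demand: x_1*(p_1,p_2,m) = 3·m/(3·p_1 + 2·p_2), x_2* = 2·m/(3·p_1 + 2·p_2).
Here 3·3.6 + 2·4.25 = 19.3, giving x_2* = 6.6321.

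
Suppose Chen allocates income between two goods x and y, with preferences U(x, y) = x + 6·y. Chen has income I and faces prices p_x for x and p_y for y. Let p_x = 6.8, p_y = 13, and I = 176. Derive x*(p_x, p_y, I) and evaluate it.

Linear utility — the consumer picks whichever good has higher MU/price: 1/6.8 = 0.1471 vs 6/13 = 0.4615.
y gives more utility per dollar, so spend all income on y: y* = I/p_y, x* = 0.
Numerically: x* = 0, y* = 13.5385.

x* = 0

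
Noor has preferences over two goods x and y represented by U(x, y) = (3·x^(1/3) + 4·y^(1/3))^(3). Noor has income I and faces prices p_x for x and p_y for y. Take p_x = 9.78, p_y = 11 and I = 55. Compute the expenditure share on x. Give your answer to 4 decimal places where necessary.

share on x = 0.4079

With the ratio pinned down, the budget gives x* = I/(p_x + p_y·(y/x)) and y* = (y/x)·x*.
Numerically y/x = 1.290706, so x* = 55/(9.78 + 11·1.290706) = 2.2938 and y* = 1.290706·2.2938 = 2.9606.
Expenditure on x: 9.78·2.2938 = 22.4333; share = 0.4079.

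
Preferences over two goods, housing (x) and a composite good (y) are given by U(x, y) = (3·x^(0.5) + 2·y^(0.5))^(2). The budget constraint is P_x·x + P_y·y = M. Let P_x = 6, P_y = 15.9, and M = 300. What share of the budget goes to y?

From the CES first-order condition, (3/2)·(y/x)^(0.5) = P_x/P_y.
Solve for the ratio: y/x = [(2/3)·P_x/P_y]^(2).
Substitute y = (y/x)·x into the budget: x* = M/(P_x + P_y·(y/x)).
Numerically y/x = 0.063289, so x* = 300/(6 + 15.9·0.063289) = 42.8187 and y* = 0.063289·42.8187 = 2.7099.
Expenditure on y: 15.9·2.7099 = 43.088; share = 0.1436.

share on y = 0.1436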